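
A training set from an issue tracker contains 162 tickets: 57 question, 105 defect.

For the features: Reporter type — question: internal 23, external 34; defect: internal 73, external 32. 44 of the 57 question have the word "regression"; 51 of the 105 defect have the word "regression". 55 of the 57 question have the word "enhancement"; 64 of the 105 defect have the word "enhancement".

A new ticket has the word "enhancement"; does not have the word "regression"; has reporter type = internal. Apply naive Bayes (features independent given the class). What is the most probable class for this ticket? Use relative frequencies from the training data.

defect

question: (57/162) × (23/57) × (13/57) × (55/57) ≈ 0.0312442
defect: (105/162) × (73/105) × (54/105) × (64/105) ≈ 0.141255
Highest score → defect.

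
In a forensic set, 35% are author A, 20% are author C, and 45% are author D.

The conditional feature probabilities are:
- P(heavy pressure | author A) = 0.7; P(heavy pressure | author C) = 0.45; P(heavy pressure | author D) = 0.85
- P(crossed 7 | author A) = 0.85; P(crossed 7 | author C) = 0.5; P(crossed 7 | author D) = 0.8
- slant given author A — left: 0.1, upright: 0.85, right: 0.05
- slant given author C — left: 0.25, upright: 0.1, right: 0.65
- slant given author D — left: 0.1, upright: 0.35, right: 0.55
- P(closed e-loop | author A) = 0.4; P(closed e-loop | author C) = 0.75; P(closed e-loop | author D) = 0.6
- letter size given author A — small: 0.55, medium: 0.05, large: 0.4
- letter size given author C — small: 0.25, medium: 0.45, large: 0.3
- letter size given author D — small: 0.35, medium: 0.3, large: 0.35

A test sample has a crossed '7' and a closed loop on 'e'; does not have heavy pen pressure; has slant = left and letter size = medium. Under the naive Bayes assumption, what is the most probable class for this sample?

author A: 0.35 × (1−0.7) × 0.85 × 0.1 × 0.4 × 0.05 = 0.0001785
author C: 0.2 × (1−0.45) × 0.5 × 0.25 × 0.75 × 0.45 = 0.004640625
author D: 0.45 × (1−0.85) × 0.8 × 0.1 × 0.6 × 0.3 = 0.000972
Highest score → author C.

author C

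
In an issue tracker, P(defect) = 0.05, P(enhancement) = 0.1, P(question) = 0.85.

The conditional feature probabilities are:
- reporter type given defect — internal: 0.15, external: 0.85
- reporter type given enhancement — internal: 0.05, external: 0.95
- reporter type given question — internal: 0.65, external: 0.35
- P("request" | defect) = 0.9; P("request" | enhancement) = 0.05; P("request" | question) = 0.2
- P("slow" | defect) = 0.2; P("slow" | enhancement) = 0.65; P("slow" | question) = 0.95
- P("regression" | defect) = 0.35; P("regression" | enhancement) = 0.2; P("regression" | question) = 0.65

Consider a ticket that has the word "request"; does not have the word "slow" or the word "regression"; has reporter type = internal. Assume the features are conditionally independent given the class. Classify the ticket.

defect: 0.05 × 0.15 × 0.9 × (1−0.2) × (1−0.35) = 0.00351
enhancement: 0.1 × 0.05 × 0.05 × (1−0.65) × (1−0.2) = 0.00007
question: 0.85 × 0.65 × 0.2 × (1−0.95) × (1−0.65) = 0.00193375
Highest score → defect.

defect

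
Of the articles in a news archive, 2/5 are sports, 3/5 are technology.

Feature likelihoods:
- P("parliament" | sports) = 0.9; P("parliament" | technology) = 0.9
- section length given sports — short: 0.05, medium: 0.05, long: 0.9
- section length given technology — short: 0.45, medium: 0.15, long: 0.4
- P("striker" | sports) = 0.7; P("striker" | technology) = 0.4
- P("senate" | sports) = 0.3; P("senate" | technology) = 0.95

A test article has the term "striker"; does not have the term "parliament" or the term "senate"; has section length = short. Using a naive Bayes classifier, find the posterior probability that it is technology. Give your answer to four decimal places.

0.3553

sports: 0.4 × (1−0.9) × 0.05 × 0.7 × (1−0.3) = 0.00098
technology: 0.6 × (1−0.9) × 0.45 × 0.4 × (1−0.95) = 0.00054
P(technology | x) = 0.00054 / 0.00152 ≈ 0.3553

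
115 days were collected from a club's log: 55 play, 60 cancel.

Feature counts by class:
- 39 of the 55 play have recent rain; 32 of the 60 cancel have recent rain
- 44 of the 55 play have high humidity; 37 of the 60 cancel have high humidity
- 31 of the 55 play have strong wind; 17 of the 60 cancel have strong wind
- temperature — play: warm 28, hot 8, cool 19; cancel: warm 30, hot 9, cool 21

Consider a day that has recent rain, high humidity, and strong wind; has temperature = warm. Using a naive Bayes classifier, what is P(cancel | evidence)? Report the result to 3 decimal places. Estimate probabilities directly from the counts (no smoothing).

0.238

play: (55/115) × (39/55) × (44/55) × (31/55) × (28/55) ≈ 0.0778487
cancel: (60/115) × (32/60) × (37/60) × (17/60) × (30/60) ≈ 0.0243092
P(cancel | x) = 0.0243092 / 0.1021579 ≈ 0.238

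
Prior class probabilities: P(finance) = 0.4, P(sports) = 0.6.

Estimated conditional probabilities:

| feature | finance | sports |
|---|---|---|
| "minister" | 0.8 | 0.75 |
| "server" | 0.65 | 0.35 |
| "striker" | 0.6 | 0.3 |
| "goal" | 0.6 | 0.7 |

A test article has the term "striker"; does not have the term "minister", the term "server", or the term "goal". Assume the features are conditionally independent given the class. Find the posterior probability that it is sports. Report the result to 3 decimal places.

finance: 0.4 × (1−0.8) × (1−0.65) × 0.6 × (1−0.6) = 0.00672
sports: 0.6 × (1−0.75) × (1−0.35) × 0.3 × (1−0.7) = 0.008775
P(sports | x) = 0.008775 / 0.015495 ≈ 0.566

0.566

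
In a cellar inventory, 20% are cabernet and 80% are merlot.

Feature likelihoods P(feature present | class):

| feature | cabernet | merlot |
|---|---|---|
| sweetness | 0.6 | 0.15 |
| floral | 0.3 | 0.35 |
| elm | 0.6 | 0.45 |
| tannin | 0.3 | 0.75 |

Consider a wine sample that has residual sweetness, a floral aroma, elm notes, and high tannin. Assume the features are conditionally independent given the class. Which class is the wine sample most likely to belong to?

merlot

cabernet: 0.2 × 0.6 × 0.3 × 0.6 × 0.3 = 0.00648
merlot: 0.8 × 0.15 × 0.35 × 0.45 × 0.75 = 0.014175
Highest score → merlot.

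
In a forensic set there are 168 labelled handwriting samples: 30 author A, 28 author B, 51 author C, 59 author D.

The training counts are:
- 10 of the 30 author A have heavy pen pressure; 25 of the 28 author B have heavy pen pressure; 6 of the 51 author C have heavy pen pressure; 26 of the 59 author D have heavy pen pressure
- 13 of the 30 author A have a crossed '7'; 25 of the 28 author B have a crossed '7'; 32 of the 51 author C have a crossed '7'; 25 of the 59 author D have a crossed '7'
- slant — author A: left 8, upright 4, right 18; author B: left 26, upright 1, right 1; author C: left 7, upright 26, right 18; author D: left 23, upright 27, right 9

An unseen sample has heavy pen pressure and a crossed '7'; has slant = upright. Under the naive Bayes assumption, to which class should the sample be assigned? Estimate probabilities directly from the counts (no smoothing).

author D

author A: (30/168) × (10/30) × (13/30) × (4/30) ≈ 0.00343915
author B: (28/168) × (25/28) × (25/28) × (1/28) ≈ 0.0047452
author C: (51/168) × (6/51) × (32/51) × (26/51) ≈ 0.0114242
author D: (59/168) × (26/59) × (25/59) × (27/59) ≈ 0.0300098
Highest score → author D.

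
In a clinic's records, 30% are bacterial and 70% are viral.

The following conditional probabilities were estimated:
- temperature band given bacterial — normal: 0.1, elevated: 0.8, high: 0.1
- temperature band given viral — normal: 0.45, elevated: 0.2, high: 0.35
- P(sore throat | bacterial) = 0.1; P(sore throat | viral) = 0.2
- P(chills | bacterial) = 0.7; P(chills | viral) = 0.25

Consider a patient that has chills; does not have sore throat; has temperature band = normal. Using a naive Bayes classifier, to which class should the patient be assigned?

viral

bacterial: 0.3 × 0.1 × (1−0.1) × 0.7 = 0.0189
viral: 0.7 × 0.45 × (1−0.2) × 0.25 = 0.063
Highest score → viral.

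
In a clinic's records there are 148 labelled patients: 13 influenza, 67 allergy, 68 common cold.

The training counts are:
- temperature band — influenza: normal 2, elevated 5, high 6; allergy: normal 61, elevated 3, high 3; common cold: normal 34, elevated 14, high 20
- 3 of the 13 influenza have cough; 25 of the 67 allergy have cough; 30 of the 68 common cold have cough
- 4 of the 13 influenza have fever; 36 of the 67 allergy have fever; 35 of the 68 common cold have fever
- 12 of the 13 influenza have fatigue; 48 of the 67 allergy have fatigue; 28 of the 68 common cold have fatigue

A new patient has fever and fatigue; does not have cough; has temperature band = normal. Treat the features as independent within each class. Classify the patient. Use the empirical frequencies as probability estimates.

allergy

influenza: (13/148) × (2/13) × (10/13) × (4/13) × (12/13) ≈ 0.00295243
allergy: (67/148) × (61/67) × (42/67) × (36/67) × (48/67) ≈ 0.0994573
common cold: (68/148) × (34/68) × (38/68) × (35/68) × (28/68) ≈ 0.0272082
Highest score → allergy.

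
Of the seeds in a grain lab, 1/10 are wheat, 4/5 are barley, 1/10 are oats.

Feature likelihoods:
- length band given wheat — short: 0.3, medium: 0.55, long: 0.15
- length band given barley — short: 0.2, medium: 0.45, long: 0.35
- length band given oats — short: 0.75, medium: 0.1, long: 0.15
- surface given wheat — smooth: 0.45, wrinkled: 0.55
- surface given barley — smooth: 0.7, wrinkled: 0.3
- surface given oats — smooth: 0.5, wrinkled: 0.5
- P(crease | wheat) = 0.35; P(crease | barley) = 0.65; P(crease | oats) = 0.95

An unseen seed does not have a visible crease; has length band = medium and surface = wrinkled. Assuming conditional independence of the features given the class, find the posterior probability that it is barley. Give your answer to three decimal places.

0.655

wheat: 0.1 × 0.55 × 0.55 × (1−0.35) = 0.0196625
barley: 0.8 × 0.45 × 0.3 × (1−0.65) = 0.0378
oats: 0.1 × 0.1 × 0.5 × (1−0.95) = 0.00025
P(barley | x) = 0.0378 / 0.0577125 ≈ 0.655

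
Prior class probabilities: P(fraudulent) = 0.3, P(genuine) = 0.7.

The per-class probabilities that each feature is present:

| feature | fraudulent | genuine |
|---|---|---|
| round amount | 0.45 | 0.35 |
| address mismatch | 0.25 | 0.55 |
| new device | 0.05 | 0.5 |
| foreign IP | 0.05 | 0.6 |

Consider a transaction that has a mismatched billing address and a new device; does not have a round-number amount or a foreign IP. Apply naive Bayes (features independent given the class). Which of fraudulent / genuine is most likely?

genuine

fraudulent: 0.3 × (1−0.45) × 0.25 × 0.05 × (1−0.05) = 0.001959375
genuine: 0.7 × (1−0.35) × 0.55 × 0.5 × (1−0.6) = 0.05005
Highest score → genuine.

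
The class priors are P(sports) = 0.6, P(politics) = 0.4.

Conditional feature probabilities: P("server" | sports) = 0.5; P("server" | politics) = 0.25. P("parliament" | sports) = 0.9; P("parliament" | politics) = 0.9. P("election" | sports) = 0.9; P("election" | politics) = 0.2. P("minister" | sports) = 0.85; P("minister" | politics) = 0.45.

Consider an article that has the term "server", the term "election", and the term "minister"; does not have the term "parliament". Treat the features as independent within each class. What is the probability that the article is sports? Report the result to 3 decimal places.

0.962

sports: 0.6 × 0.5 × (1−0.9) × 0.9 × 0.85 = 0.02295
politics: 0.4 × 0.25 × (1−0.9) × 0.2 × 0.45 = 0.0009
P(sports | x) = 0.02295 / 0.02385 ≈ 0.962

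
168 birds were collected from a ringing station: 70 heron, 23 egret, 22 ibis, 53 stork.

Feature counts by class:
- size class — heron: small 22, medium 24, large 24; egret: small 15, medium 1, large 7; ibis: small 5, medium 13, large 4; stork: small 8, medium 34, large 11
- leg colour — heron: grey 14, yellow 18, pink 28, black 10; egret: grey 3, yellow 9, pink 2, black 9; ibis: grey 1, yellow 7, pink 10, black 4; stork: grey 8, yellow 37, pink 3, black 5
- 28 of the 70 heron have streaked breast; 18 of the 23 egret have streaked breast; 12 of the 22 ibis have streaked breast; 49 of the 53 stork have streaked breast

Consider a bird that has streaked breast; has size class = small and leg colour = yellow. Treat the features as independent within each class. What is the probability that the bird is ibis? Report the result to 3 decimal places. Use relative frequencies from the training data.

heron: (70/168) × (22/70) × (18/70) × (28/70) ≈ 0.0134694
egret: (23/168) × (15/23) × (9/23) × (18/23) ≈ 0.0273427
ibis: (22/168) × (5/22) × (7/22) × (12/22) ≈ 0.00516529
stork: (53/168) × (8/53) × (37/53) × (49/53) ≈ 0.0307345
P(ibis | x) = 0.00516529 / 0.07671189 ≈ 0.067

0.067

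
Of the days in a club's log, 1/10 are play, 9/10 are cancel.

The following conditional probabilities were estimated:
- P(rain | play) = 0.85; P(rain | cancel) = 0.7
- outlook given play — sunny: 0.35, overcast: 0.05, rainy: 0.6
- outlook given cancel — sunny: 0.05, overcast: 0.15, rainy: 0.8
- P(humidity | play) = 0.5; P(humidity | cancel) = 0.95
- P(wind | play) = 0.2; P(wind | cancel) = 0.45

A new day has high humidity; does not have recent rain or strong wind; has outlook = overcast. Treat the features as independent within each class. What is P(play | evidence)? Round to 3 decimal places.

play: 0.1 × (1−0.85) × 0.05 × 0.5 × (1−0.2) = 0.0003
cancel: 0.9 × (1−0.7) × 0.15 × 0.95 × (1−0.45) = 0.02116125
P(play | x) = 0.0003 / 0.02146125 ≈ 0.014

0.014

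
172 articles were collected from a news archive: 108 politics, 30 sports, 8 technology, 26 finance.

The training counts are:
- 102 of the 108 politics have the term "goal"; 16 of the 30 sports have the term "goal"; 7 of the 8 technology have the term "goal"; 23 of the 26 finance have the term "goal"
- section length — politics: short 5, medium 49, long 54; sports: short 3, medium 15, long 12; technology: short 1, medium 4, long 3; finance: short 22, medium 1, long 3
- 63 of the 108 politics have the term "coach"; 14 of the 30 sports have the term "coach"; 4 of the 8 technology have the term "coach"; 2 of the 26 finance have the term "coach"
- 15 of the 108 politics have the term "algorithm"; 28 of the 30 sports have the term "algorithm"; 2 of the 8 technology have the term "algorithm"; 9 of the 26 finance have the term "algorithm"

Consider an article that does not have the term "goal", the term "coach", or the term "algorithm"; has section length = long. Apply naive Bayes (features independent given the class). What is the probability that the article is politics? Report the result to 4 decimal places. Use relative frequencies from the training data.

politics: (108/172) × (6/108) × (54/108) × (45/108) × (93/108) ≈ 0.00625807
sports: (30/172) × (14/30) × (12/30) × (16/30) × (2/30) ≈ 0.00115762
technology: (8/172) × (1/8) × (3/8) × (4/8) × (6/8) ≈ 0.000817587
finance: (26/172) × (3/26) × (3/26) × (24/26) × (17/26) ≈ 0.00121466
P(politics | x) = 0.00625807 / 0.009447937 ≈ 0.6624

0.6624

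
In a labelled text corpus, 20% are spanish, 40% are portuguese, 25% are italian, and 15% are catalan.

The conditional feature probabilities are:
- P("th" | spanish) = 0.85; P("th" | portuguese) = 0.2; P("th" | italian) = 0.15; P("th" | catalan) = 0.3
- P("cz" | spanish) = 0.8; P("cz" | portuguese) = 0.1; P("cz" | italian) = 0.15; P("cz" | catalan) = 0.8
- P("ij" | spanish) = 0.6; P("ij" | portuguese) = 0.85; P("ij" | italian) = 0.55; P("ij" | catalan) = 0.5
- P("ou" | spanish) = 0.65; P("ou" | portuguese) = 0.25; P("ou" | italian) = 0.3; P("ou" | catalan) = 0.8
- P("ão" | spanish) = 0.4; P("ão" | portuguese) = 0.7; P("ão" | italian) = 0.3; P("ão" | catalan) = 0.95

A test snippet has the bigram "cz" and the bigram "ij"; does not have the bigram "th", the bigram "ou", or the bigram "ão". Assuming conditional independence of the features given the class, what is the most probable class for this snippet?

italian

spanish: 0.2 × (1−0.85) × 0.8 × 0.6 × (1−0.65) × (1−0.4) = 0.003024
portuguese: 0.4 × (1−0.2) × 0.1 × 0.85 × (1−0.25) × (1−0.7) = 0.00612
italian: 0.25 × (1−0.15) × 0.15 × 0.55 × (1−0.3) × (1−0.3) = 0.0085903125
catalan: 0.15 × (1−0.3) × 0.8 × 0.5 × (1−0.8) × (1−0.95) = 0.00042
Highest score → italian.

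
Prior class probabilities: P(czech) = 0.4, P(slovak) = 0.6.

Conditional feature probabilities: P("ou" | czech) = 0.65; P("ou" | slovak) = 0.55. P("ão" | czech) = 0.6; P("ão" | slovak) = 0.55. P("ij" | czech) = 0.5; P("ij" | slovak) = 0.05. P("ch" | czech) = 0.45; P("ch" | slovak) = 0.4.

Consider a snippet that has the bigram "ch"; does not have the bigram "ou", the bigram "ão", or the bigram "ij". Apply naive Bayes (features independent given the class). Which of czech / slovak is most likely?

slovak

czech: 0.4 × (1−0.65) × (1−0.6) × (1−0.5) × 0.45 = 0.0126
slovak: 0.6 × (1−0.55) × (1−0.55) × (1−0.05) × 0.4 = 0.04617
Highest score → slovak.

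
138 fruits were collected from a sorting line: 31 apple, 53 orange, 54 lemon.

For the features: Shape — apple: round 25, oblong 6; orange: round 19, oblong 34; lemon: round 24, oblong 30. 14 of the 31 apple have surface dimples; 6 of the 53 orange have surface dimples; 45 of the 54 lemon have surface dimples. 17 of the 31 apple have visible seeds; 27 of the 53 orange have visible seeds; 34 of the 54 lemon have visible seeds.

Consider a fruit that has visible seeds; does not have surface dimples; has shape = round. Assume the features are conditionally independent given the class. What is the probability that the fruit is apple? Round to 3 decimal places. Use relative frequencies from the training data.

apple: (31/138) × (25/31) × (17/31) × (17/31) ≈ 0.0544798
orange: (53/138) × (19/53) × (47/53) × (27/53) ≈ 0.0621991
lemon: (54/138) × (24/54) × (9/54) × (34/54) ≈ 0.0182501
P(apple | x) = 0.0544798 / 0.134929 ≈ 0.404

0.404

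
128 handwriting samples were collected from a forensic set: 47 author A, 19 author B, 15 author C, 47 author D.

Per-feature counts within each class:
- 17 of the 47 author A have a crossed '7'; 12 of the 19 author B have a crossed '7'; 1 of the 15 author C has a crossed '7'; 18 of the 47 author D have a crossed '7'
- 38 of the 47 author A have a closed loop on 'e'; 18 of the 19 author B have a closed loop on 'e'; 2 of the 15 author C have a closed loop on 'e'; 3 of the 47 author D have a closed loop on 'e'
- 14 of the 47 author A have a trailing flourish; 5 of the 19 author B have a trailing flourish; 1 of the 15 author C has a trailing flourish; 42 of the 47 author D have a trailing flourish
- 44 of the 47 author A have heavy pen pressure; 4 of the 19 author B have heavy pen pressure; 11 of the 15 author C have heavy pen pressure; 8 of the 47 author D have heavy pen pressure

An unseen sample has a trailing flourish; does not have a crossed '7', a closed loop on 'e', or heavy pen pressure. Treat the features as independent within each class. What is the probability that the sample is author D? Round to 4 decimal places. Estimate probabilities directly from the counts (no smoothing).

author A: (47/128) × (30/47) × (9/47) × (14/47) × (3/47) ≈ 0.000853315
author B: (19/128) × (7/19) × (1/19) × (5/19) × (15/19) ≈ 0.000597983
author C: (15/128) × (14/15) × (13/15) × (1/15) × (4/15) ≈ 0.00168519
author D: (47/128) × (29/47) × (44/47) × (42/47) × (39/47) ≈ 0.157275
P(author D | x) = 0.157275 / 0.160411488 ≈ 0.9804

0.9804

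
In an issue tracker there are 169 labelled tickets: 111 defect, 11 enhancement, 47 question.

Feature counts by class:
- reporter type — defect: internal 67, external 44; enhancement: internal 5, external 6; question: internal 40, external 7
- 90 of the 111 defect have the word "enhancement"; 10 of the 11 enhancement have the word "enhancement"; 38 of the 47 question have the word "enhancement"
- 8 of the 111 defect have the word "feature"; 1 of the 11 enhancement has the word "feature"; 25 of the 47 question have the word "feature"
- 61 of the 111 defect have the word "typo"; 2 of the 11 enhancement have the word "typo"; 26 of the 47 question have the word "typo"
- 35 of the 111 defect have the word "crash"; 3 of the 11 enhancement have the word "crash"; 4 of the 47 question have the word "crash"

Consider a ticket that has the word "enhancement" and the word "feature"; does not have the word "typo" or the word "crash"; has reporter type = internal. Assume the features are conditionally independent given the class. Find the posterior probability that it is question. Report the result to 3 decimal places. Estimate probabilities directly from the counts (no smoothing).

defect: (111/169) × (67/111) × (90/111) × (8/111) × (50/111) × (76/111) ≈ 0.00714517
enhancement: (11/169) × (5/11) × (10/11) × (1/11) × (9/11) × (8/11) ≈ 0.00145494
question: (47/169) × (40/47) × (38/47) × (25/47) × (21/47) × (43/47) ≈ 0.0416096
P(question | x) = 0.0416096 / 0.05020971 ≈ 0.829

0.829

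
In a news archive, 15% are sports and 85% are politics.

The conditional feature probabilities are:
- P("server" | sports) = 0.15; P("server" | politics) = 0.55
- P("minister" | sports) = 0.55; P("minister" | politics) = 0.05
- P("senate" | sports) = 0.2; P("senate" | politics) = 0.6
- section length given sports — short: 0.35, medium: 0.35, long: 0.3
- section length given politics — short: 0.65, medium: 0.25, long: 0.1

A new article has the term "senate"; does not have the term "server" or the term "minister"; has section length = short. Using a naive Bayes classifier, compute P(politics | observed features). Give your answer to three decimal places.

sports: 0.15 × (1−0.15) × (1−0.55) × 0.2 × 0.35 = 0.00401625
politics: 0.85 × (1−0.55) × (1−0.05) × 0.6 × 0.65 = 0.14171625
P(politics | x) = 0.14171625 / 0.1457325 ≈ 0.972

0.972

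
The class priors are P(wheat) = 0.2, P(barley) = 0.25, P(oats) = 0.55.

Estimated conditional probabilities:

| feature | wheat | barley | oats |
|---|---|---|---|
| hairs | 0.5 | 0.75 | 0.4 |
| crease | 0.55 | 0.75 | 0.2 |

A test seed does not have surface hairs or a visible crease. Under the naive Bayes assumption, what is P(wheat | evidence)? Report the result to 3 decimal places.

wheat: 0.2 × (1−0.5) × (1−0.55) = 0.045
barley: 0.25 × (1−0.75) × (1−0.75) = 0.015625
oats: 0.55 × (1−0.4) × (1−0.2) = 0.264
P(wheat | x) = 0.045 / 0.324625 ≈ 0.139

0.139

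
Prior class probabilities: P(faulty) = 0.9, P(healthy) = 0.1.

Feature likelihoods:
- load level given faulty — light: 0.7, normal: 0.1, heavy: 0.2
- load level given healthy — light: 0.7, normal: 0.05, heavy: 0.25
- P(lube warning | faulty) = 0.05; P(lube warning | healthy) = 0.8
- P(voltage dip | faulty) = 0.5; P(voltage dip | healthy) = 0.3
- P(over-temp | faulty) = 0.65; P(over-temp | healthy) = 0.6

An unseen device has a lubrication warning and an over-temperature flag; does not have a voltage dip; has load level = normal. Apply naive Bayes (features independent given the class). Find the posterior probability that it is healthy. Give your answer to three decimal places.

faulty: 0.9 × 0.1 × 0.05 × (1−0.5) × 0.65 = 0.0014625
healthy: 0.1 × 0.05 × 0.8 × (1−0.3) × 0.6 = 0.00168
P(healthy | x) = 0.00168 / 0.0031425 ≈ 0.535

0.535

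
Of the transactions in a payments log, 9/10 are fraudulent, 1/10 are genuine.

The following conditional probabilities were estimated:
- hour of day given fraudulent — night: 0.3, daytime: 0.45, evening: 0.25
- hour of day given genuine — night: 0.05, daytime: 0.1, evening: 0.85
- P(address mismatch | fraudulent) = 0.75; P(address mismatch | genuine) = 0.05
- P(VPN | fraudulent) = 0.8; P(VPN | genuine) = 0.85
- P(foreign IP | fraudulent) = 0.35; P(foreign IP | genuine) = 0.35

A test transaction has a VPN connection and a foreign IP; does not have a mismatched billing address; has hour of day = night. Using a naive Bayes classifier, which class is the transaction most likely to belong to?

fraudulent: 0.9 × 0.3 × (1−0.75) × 0.8 × 0.35 = 0.0189
genuine: 0.1 × 0.05 × (1−0.05) × 0.85 × 0.35 = 0.001413125
Highest score → fraudulent.

fraudulent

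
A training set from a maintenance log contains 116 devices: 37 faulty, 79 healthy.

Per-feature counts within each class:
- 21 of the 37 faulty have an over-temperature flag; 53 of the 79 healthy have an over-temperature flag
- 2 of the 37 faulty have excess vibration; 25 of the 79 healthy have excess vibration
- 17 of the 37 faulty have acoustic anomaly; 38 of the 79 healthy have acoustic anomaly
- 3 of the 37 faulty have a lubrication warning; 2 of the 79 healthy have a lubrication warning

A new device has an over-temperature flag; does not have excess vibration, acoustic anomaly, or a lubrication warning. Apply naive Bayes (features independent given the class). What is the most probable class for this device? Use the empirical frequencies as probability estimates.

healthy

faulty: (37/116) × (21/37) × (35/37) × (20/37) × (34/37) ≈ 0.0850615
healthy: (79/116) × (53/79) × (54/79) × (41/79) × (77/79) ≈ 0.157981
Highest score → healthy.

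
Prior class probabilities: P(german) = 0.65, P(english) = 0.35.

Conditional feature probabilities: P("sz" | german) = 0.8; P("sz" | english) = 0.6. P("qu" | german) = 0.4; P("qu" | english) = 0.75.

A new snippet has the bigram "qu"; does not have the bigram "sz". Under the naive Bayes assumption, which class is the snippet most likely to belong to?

english

german: 0.65 × (1−0.8) × 0.4 = 0.052
english: 0.35 × (1−0.6) × 0.75 = 0.105
Highest score → english.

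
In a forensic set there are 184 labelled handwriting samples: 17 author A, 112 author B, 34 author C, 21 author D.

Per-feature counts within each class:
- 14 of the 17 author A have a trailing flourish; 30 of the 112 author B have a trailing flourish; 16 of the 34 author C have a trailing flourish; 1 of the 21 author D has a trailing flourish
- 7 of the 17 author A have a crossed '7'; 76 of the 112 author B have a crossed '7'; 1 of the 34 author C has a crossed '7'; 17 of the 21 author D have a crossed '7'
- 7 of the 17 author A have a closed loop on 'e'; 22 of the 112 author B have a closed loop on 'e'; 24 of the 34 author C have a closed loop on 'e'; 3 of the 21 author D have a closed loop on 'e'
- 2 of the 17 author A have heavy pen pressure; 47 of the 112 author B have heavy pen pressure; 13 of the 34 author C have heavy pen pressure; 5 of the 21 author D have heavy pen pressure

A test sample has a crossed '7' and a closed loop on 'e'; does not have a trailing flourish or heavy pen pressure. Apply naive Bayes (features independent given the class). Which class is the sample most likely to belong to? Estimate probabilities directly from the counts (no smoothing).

author A: (17/184) × (3/17) × (7/17) × (7/17) × (15/17) ≈ 0.00243918
author B: (112/184) × (82/112) × (76/112) × (22/112) × (65/112) ≈ 0.034474
author C: (34/184) × (18/34) × (1/34) × (24/34) × (21/34) ≈ 0.00125444
author D: (21/184) × (20/21) × (17/21) × (3/21) × (16/21) ≈ 0.00957733
Highest score → author B.

author B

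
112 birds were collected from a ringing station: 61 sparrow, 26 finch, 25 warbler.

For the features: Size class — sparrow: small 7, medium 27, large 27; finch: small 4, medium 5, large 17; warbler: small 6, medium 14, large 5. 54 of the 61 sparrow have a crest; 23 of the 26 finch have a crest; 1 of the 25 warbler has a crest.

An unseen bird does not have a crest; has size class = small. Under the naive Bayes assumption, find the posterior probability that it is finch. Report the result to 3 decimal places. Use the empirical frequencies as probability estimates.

0.066

sparrow: (61/112) × (7/61) × (7/61) ≈ 0.00717213
finch: (26/112) × (4/26) × (3/26) ≈ 0.00412088
warbler: (25/112) × (6/25) × (24/25) ≈ 0.0514286
P(finch | x) = 0.00412088 / 0.06272161 ≈ 0.066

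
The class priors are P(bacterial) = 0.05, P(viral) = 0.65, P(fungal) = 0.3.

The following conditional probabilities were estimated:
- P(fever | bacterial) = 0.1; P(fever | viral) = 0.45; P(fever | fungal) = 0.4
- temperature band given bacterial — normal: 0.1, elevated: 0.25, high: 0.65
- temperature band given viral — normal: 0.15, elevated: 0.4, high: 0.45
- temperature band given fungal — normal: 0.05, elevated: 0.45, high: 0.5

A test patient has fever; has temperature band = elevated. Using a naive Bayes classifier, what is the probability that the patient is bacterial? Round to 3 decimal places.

bacterial: 0.05 × 0.1 × 0.25 = 0.00125
viral: 0.65 × 0.45 × 0.4 = 0.117
fungal: 0.3 × 0.4 × 0.45 = 0.054
P(bacterial | x) = 0.00125 / 0.17225 ≈ 0.007

0.007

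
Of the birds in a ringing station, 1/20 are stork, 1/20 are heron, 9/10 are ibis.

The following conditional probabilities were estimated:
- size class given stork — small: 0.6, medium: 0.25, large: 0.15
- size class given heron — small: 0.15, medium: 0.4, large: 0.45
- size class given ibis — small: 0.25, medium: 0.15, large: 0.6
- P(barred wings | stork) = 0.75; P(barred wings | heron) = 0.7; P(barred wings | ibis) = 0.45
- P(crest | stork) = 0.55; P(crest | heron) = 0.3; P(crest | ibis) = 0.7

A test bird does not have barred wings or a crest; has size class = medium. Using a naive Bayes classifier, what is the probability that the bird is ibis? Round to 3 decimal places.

stork: 0.05 × 0.25 × (1−0.75) × (1−0.55) = 0.00140625
heron: 0.05 × 0.4 × (1−0.7) × (1−0.3) = 0.0042
ibis: 0.9 × 0.15 × (1−0.45) × (1−0.7) = 0.022275
P(ibis | x) = 0.022275 / 0.02788125 ≈ 0.799

0.799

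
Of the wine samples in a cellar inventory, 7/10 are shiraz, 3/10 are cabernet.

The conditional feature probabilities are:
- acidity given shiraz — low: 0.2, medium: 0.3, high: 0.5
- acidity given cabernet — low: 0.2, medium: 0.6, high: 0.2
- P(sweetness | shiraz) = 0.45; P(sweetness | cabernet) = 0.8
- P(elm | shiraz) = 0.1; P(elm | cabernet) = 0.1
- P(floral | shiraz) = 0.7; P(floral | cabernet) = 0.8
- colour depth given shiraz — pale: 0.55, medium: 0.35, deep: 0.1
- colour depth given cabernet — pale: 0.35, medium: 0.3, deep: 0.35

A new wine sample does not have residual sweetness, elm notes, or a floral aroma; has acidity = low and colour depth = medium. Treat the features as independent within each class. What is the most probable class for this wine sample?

shiraz

shiraz: 0.7 × 0.2 × (1−0.45) × (1−0.1) × (1−0.7) × 0.35 = 0.0072765
cabernet: 0.3 × 0.2 × (1−0.8) × (1−0.1) × (1−0.8) × 0.3 = 0.000648
Highest score → shiraz.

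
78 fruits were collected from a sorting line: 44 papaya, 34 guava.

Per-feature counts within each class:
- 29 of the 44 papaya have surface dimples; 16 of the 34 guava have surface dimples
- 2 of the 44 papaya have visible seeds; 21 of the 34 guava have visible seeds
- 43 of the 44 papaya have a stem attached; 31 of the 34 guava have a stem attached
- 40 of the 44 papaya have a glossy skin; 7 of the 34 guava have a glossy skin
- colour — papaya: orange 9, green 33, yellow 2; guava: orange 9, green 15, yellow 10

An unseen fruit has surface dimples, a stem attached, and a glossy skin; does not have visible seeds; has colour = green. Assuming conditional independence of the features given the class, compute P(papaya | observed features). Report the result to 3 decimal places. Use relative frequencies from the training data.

0.973

papaya: (44/78) × (29/44) × (42/44) × (43/44) × (40/44) × (33/44) ≈ 0.236475
guava: (34/78) × (16/34) × (13/34) × (31/34) × (7/34) × (15/34) ≈ 0.00649537
P(papaya | x) = 0.236475 / 0.24297037 ≈ 0.973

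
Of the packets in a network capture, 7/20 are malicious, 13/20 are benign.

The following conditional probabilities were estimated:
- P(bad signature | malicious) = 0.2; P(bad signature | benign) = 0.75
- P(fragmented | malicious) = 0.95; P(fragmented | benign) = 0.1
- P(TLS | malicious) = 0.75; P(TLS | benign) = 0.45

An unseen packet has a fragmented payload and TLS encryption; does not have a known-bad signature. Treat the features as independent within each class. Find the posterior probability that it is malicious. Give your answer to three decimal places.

0.965

malicious: 0.35 × (1−0.2) × 0.95 × 0.75 = 0.1995
benign: 0.65 × (1−0.75) × 0.1 × 0.45 = 0.0073125
P(malicious | x) = 0.1995 / 0.2068125 ≈ 0.965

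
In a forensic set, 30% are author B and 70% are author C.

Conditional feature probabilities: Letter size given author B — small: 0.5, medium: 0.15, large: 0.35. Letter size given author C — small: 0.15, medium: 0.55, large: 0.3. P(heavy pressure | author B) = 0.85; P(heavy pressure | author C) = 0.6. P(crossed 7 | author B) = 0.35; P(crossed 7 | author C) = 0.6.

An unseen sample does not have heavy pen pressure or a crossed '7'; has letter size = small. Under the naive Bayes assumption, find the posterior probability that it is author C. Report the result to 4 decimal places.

author B: 0.3 × 0.5 × (1−0.85) × (1−0.35) = 0.014625
author C: 0.7 × 0.15 × (1−0.6) × (1−0.6) = 0.0168
P(author C | x) = 0.0168 / 0.031425 ≈ 0.5346

0.5346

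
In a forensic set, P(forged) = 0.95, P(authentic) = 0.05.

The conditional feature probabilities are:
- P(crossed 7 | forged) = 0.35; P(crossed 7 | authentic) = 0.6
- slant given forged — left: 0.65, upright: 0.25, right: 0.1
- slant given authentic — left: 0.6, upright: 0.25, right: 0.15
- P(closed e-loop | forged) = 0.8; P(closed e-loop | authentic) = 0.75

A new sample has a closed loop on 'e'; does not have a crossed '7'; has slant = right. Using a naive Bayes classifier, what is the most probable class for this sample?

forged: 0.95 × (1−0.35) × 0.1 × 0.8 = 0.0494
authentic: 0.05 × (1−0.6) × 0.15 × 0.75 = 0.00225
Highest score → forged.

forged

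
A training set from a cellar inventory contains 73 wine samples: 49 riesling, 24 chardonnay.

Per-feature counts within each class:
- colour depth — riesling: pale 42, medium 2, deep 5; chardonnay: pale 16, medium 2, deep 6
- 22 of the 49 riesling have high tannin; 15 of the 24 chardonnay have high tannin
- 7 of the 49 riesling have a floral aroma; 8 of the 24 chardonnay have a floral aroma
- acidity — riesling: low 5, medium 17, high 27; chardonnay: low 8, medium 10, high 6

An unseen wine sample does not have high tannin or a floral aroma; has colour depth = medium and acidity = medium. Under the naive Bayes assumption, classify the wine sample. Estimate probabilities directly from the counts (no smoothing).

riesling

riesling: (49/73) × (2/49) × (27/49) × (42/49) × (17/49) ≈ 0.00448932
chardonnay: (24/73) × (2/24) × (9/24) × (16/24) × (10/24) ≈ 0.00285388
Highest score → riesling.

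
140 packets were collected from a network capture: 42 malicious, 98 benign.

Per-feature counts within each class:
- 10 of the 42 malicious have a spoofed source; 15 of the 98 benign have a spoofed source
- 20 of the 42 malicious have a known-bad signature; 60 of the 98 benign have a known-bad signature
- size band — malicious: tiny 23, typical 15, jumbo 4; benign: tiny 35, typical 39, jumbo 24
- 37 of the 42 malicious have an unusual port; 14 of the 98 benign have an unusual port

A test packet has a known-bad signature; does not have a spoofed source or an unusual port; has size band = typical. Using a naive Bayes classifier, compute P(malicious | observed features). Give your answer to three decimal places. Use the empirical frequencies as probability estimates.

0.036

malicious: (42/140) × (32/42) × (20/42) × (15/42) × (5/42) ≈ 0.0046277
benign: (98/140) × (83/98) × (60/98) × (39/98) × (84/98) ≈ 0.123813
P(malicious | x) = 0.0046277 / 0.1284407 ≈ 0.036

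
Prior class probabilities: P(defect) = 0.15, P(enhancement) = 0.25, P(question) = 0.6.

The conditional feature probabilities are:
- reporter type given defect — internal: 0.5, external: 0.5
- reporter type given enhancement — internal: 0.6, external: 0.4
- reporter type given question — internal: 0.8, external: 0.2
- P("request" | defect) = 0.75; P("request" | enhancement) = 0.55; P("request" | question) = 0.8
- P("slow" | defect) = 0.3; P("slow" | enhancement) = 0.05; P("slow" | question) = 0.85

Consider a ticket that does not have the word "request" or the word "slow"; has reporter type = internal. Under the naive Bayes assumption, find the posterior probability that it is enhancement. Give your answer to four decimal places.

0.6997

defect: 0.15 × 0.5 × (1−0.75) × (1−0.3) = 0.013125
enhancement: 0.25 × 0.6 × (1−0.55) × (1−0.05) = 0.064125
question: 0.6 × 0.8 × (1−0.8) × (1−0.85) = 0.0144
P(enhancement | x) = 0.064125 / 0.09165 ≈ 0.6997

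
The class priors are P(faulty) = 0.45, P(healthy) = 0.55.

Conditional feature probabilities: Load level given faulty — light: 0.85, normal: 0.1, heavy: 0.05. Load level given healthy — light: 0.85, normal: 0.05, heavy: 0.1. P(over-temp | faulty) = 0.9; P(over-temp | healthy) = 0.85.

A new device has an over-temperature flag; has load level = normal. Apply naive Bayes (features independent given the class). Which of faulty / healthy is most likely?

faulty: 0.45 × 0.1 × 0.9 = 0.0405
healthy: 0.55 × 0.05 × 0.85 = 0.023375
Highest score → faulty.

faulty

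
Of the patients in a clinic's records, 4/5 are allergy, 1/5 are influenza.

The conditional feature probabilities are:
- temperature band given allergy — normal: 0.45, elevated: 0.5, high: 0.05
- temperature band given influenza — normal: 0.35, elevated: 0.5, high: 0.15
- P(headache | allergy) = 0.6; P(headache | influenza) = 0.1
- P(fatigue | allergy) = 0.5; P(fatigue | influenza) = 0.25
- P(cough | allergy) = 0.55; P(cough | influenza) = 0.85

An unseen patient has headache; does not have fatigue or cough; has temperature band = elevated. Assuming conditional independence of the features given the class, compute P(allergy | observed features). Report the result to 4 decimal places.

0.9796

allergy: 0.8 × 0.5 × 0.6 × (1−0.5) × (1−0.55) = 0.054
influenza: 0.2 × 0.5 × 0.1 × (1−0.25) × (1−0.85) = 0.001125
P(allergy | x) = 0.054 / 0.055125 ≈ 0.9796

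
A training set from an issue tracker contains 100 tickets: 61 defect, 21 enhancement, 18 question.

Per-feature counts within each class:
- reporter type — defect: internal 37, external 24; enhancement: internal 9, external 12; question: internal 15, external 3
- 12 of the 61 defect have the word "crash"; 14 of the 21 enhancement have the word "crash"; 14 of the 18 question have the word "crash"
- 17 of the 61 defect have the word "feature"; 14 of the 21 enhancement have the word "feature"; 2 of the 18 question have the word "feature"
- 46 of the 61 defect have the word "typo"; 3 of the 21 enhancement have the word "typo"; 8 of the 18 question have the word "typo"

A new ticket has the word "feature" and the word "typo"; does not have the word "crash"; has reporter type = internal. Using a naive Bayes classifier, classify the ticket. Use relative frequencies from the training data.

defect

defect: (61/100) × (37/61) × (49/61) × (17/61) × (46/61) ≈ 0.0624619
enhancement: (21/100) × (9/21) × (7/21) × (14/21) × (3/21) ≈ 0.00285714
question: (18/100) × (15/18) × (4/18) × (2/18) × (8/18) ≈ 0.00164609
Highest score → defect.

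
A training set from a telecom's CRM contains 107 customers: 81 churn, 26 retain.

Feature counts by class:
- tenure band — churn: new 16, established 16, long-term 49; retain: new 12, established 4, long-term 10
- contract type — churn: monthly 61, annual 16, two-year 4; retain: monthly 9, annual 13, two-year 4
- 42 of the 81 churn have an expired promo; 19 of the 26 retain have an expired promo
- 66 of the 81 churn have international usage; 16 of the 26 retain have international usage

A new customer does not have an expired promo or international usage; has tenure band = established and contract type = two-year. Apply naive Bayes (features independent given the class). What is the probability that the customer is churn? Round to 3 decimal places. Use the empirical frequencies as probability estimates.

0.525

churn: (81/107) × (16/81) × (4/81) × (39/81) × (15/81) ≈ 0.000658411
retain: (26/107) × (4/26) × (4/26) × (7/26) × (10/26) ≈ 0.000595544
P(churn | x) = 0.000658411 / 0.001253955 ≈ 0.525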